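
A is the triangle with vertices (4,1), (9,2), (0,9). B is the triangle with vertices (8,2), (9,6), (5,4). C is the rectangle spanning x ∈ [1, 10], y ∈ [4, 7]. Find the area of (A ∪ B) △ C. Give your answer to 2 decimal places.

30.71

|A ∪ B| = 26.5865.
|(A ∪ B) ∩ C| = 11.4394.
|(A ∪ B) △ C| = 26.5865 + 27 − 22.8789 = 30.71.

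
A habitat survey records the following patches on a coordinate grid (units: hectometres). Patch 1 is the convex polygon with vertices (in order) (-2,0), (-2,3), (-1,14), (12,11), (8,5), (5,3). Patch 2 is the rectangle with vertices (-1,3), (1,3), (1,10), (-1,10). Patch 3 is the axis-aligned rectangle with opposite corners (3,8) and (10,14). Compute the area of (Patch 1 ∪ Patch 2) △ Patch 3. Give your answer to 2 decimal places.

98.73

|Patch 1 ∪ Patch 2| = 116.5.
|(Patch 1 ∪ Patch 2) ∩ Patch 3| = 29.8846.
|(Patch 1 ∪ Patch 2) △ Patch 3| = 116.5 + 42 − 59.7692 = 98.73.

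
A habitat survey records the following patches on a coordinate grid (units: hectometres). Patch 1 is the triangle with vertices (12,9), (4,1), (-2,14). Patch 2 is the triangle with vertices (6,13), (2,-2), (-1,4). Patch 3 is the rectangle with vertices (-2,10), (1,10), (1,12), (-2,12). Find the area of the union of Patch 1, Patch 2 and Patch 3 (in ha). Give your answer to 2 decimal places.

By inclusion–exclusion:
Individual areas: |Patch 1| = 76, |Patch 2| = 34.5, |Patch 3| = 6.
|Patch 1∩Patch 2| = 15.4624.
|Patch 1∩Patch 3| = 3.2308.
|Patch 2∩Patch 3| = 0.
|Patch 1∩Patch 2∩Patch 3| = 0.
|Patch 1 ∪ Patch 2 ∪ Patch 3| = 116.5 − 18.6931 + 0 = 97.81.

97.81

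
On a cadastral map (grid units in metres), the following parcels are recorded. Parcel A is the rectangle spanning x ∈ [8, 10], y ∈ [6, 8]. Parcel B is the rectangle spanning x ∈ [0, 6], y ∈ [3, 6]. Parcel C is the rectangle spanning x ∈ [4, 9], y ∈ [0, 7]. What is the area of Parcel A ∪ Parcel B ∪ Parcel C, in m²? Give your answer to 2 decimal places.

By inclusion–exclusion:
Individual areas: |Parcel A| = 4, |Parcel B| = 18, |Parcel C| = 35.
|Parcel A∩Parcel B| = 0 (no overlap).
|Parcel A∩Parcel C|: x∈[8,9], y∈[6,7] → 1·1 = 1.
|Parcel B∩Parcel C|: x∈[4,6], y∈[3,6] → 2·3 = 6.
|Parcel A∩Parcel B∩Parcel C| = 0.
|Parcel A ∪ Parcel B ∪ Parcel C| = 57 − 7 + 0 = 50.00.

50.00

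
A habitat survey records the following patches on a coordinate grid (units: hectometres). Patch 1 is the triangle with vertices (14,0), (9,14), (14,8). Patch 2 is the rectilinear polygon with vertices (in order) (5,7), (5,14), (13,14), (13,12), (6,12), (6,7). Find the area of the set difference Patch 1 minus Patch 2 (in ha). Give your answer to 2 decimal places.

|Patch 1| = 20, |Patch 1∩Patch 2| = 0.9524.
|Patch 1 ∖ Patch 2| = |Patch 1| − |Patch 1∩Patch 2| = 20 − 0.9524 = 19.05.

19.05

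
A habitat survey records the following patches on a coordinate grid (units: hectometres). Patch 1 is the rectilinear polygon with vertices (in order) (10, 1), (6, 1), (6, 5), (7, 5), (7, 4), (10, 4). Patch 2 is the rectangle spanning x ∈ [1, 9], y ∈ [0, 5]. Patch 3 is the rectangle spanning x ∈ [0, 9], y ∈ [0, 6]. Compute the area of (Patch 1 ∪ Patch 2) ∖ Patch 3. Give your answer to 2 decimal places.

3.00

|Patch 1 ∪ Patch 2| = 43.
|(Patch 1 ∪ Patch 2) ∩ Patch 3| = 40.
|(Patch 1 ∪ Patch 2) ∖ Patch 3| = 43 − 40 = 3.00.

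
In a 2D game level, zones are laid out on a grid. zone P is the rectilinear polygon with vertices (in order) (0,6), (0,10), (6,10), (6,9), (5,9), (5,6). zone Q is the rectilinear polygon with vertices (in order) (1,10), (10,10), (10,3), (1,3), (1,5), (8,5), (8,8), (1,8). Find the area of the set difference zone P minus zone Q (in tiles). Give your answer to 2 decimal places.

12.00

|zone P| = 21, |zone P∩zone Q| = 9.
|zone P ∖ zone Q| = |zone P| − |zone P∩zone Q| = 21 − 9 = 12.00.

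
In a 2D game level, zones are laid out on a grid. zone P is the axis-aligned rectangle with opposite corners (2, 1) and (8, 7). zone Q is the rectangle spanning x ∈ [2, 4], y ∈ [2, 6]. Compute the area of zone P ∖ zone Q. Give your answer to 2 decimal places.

28.00

|zone P∩zone Q|: x∈[2,4], y∈[2,6] → 2·4 = 8.
|zone P| = 36.
|zone P ∖ zone Q| = |zone P| − |zone P∩zone Q| = 36 − 8 = 28.00.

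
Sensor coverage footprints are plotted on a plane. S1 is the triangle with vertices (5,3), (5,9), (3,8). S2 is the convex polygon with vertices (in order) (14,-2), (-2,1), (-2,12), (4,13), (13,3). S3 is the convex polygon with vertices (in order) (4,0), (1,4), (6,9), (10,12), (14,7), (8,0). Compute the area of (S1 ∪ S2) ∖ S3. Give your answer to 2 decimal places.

94.45

|S1 ∪ S2| = 155.5.
|(S1 ∪ S2) ∩ S3| = 61.052.
|(S1 ∪ S2) ∖ S3| = 155.5 − 61.052 = 94.45.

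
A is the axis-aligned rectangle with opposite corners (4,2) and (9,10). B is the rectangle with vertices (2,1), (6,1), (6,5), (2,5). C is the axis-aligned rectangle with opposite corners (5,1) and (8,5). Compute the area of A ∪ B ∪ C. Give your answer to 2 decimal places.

By inclusion–exclusion:
Individual areas: |A| = 40, |B| = 16, |C| = 12.
|A∩B|: x∈[4,6], y∈[2,5] → 2·3 = 6.
|A∩C|: x∈[5,8], y∈[2,5] → 3·3 = 9.
|B∩C|: x∈[5,6], y∈[1,5] → 1·4 = 4.
|A∩B∩C| = 3.
|A ∪ B ∪ C| = 68 − 19 + 3 = 52.00.

52.00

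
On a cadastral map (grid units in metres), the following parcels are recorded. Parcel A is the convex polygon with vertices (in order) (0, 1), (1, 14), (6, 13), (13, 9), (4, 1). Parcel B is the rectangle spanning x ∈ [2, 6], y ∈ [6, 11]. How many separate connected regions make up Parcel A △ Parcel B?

Parcel A △ Parcel B is a single connected region.

1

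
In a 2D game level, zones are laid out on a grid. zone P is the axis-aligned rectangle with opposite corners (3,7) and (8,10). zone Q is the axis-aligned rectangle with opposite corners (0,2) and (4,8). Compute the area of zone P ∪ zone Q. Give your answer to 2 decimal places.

38.00

By inclusion–exclusion:
Individual areas: |zone P| = 15, |zone Q| = 24.
|zone P∩zone Q|: x∈[3,4], y∈[7,8] → 1·1 = 1.
|zone P ∪ zone Q| = 39 − 1 = 38.00.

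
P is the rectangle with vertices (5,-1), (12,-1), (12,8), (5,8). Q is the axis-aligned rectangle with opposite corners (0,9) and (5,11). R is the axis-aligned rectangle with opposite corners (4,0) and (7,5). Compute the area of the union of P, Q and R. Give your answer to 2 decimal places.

By inclusion–exclusion:
Individual areas: |P| = 63, |Q| = 10, |R| = 15.
|P∩Q| = 0 (no overlap).
|P∩R|: x∈[5,7], y∈[0,5] → 2·5 = 10.
|Q∩R| = 0 (no overlap).
|P∩Q∩R| = 0.
|P ∪ Q ∪ R| = 88 − 10 + 0 = 78.00.

78.00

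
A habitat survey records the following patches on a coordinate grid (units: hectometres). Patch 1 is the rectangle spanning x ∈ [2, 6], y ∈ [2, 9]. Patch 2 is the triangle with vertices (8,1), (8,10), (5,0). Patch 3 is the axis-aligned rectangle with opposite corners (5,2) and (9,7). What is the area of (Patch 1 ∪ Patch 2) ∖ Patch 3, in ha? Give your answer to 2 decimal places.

28.25

|Patch 1 ∪ Patch 2| = 41.2333.
|(Patch 1 ∪ Patch 2) ∩ Patch 3| = 12.9833.
|(Patch 1 ∪ Patch 2) ∖ Patch 3| = 41.2333 − 12.9833 = 28.25.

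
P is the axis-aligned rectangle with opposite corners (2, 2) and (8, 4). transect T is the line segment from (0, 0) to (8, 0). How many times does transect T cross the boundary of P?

The segment lies entirely outside P and never meets its boundary.

0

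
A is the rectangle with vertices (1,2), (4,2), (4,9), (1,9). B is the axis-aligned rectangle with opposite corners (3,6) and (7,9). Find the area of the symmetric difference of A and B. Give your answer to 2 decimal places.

27.00

|A∩B|: x∈[3,4], y∈[6,9] → 1·3 = 3.
|A △ B| = |A| + |B| − 2·|A∩B| = 21 + 12 − 6 = 27.00.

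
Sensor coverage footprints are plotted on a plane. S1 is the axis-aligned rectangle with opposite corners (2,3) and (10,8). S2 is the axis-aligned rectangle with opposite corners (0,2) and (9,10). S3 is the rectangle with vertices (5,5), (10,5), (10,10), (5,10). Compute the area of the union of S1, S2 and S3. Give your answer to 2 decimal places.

By inclusion–exclusion:
Individual areas: |S1| = 40, |S2| = 72, |S3| = 25.
|S1∩S2|: x∈[2,9], y∈[3,8] → 7·5 = 35.
|S1∩S3|: x∈[5,10], y∈[5,8] → 5·3 = 15.
|S2∩S3|: x∈[5,9], y∈[5,10] → 4·5 = 20.
|S1∩S2∩S3| = 12.
|S1 ∪ S2 ∪ S3| = 137 − 70 + 12 = 79.00.

79.00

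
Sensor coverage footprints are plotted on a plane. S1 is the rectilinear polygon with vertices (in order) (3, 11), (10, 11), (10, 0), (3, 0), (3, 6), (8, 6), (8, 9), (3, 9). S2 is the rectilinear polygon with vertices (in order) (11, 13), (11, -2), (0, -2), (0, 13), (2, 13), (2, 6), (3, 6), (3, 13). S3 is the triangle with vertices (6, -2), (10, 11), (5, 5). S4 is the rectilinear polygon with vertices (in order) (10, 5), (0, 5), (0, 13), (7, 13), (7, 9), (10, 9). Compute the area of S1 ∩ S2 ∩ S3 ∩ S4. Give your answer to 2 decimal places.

The intersection is the polygon with vertices (5.833,6), (8,6), (8,8.6), (8.333,9), (9.385,9), (8.154,5), (5,5).
By the shoelace formula its area is 5.59.

5.59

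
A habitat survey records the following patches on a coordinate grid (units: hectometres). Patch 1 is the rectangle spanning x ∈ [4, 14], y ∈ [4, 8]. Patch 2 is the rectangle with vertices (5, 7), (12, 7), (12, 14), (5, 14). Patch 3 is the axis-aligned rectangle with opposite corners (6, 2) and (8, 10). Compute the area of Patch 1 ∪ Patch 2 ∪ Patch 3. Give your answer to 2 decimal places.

By inclusion–exclusion:
Individual areas: |Patch 1| = 40, |Patch 2| = 49, |Patch 3| = 16.
|Patch 1∩Patch 2|: x∈[5,12], y∈[7,8] → 7·1 = 7.
|Patch 1∩Patch 3|: x∈[6,8], y∈[4,8] → 2·4 = 8.
|Patch 2∩Patch 3|: x∈[6,8], y∈[7,10] → 2·3 = 6.
|Patch 1∩Patch 2∩Patch 3| = 2.
|Patch 1 ∪ Patch 2 ∪ Patch 3| = 105 − 21 + 2 = 86.00.

86.00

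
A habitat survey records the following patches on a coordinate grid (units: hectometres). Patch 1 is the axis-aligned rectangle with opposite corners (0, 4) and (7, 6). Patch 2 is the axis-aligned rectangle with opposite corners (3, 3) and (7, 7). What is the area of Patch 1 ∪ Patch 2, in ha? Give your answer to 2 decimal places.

22.00

By inclusion–exclusion:
Individual areas: |Patch 1| = 14, |Patch 2| = 16.
|Patch 1∩Patch 2|: x∈[3,7], y∈[4,6] → 4·2 = 8.
|Patch 1 ∪ Patch 2| = 30 − 8 = 22.00.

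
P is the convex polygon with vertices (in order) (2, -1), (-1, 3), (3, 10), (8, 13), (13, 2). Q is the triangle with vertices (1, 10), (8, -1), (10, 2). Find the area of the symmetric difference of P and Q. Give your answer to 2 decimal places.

95.59

|P| = 112.5, |Q| = 21.5, |P∩Q| = 19.2061.
|P △ Q| = |P| + |Q| − 2·|P∩Q| = 112.5 + 21.5 − 38.4123 = 95.59.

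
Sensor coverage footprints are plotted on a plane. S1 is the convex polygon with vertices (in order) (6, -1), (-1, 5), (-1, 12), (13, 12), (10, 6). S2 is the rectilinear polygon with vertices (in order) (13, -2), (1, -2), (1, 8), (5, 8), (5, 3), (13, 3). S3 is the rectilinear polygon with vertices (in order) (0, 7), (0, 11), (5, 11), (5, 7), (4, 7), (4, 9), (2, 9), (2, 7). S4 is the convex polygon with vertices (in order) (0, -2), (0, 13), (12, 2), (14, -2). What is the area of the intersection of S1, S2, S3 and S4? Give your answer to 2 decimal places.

2.00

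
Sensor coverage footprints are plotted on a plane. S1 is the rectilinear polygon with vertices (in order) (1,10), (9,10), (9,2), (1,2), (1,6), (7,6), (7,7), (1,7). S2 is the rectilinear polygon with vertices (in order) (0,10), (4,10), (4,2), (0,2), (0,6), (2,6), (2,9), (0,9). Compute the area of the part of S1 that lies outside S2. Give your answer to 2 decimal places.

|S1| = 58, |S1∩S2| = 19.
|S1 ∖ S2| = |S1| − |S1∩S2| = 58 − 19 = 39.00.

39.00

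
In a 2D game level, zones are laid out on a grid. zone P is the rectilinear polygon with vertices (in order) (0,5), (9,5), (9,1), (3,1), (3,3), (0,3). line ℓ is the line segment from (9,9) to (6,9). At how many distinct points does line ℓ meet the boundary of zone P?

0

The segment lies entirely outside zone P and never meets its boundary.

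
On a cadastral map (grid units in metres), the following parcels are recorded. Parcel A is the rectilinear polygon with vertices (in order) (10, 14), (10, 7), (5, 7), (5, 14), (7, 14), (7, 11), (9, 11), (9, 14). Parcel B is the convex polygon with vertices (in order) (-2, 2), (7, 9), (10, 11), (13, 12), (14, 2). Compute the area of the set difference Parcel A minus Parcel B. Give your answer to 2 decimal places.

|Parcel A| = 29, |Parcel A∩Parcel B| = 11.4444.
|Parcel A ∖ Parcel B| = |Parcel A| − |Parcel A∩Parcel B| = 29 − 11.4444 = 17.56.

17.56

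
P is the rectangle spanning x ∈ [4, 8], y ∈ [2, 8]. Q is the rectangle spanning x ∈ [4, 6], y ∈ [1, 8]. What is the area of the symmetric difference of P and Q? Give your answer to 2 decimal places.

14.00

|P∩Q|: x∈[4,6], y∈[2,8] → 2·6 = 12.
|P △ Q| = |P| + |Q| − 2·|P∩Q| = 24 + 14 − 24 = 14.00.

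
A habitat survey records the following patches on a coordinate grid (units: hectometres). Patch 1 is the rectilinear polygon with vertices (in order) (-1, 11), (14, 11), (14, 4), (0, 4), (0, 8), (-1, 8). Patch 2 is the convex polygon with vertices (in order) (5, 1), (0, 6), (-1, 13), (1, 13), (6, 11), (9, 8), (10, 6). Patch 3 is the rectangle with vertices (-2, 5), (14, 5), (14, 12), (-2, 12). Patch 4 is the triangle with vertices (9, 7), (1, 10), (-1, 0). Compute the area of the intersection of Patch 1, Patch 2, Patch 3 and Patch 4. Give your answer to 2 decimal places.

The intersection is the polygon with vertices (1,5), (0.167,5.833), (1,10), (9,7), (6.143,5).
By the shoelace formula its area is 27.23.

27.23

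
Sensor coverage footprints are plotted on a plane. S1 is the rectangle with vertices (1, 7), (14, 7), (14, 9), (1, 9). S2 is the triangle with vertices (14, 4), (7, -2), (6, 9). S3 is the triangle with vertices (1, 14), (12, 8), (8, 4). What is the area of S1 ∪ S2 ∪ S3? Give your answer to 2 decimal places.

By inclusion–exclusion:
Individual areas: |S1| = 26, |S2| = 41.5, |S3| = 34.
|S1∩S2| = 3.0182.
|S1∩S3| = 12.1833.
|S2∩S3| = 9.9799.
|S1∩S2∩S3| = 3.0182.
|S1 ∪ S2 ∪ S3| = 101.5 − 25.1814 + 3.0182 = 79.34.

79.34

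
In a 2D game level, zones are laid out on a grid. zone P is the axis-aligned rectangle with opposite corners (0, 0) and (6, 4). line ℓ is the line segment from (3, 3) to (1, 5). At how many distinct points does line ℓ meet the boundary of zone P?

1

The segment meets the boundary at (2,4).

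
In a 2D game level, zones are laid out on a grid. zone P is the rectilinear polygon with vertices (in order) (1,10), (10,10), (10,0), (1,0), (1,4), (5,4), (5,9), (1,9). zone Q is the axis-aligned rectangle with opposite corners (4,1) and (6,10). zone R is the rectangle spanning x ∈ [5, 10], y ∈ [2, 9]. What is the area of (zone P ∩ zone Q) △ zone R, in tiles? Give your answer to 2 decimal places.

|zone P ∩ zone Q| = 13.
|(zone P ∩ zone Q) ∩ zone R| = 7.
|(zone P ∩ zone Q) △ zone R| = 13 + 35 − 14 = 34.00.

34.00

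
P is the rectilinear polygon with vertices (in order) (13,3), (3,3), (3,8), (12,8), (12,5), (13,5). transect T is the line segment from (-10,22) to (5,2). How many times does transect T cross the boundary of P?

2

The segment meets the boundary at (4.25,3), (3,4.667).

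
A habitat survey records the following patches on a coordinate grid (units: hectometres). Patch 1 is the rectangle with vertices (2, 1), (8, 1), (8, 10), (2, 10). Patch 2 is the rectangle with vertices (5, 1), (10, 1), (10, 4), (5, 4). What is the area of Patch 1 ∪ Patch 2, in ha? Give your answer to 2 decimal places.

60.00

By inclusion–exclusion:
Individual areas: |Patch 1| = 54, |Patch 2| = 15.
|Patch 1∩Patch 2|: x∈[5,8], y∈[1,4] → 3·3 = 9.
|Patch 1 ∪ Patch 2| = 69 − 9 = 60.00.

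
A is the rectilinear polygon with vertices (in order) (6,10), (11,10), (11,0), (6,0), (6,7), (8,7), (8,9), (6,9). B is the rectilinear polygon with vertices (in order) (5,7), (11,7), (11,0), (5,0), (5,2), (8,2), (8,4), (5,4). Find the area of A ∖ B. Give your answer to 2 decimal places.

15.00

|A| = 46, |A∩B| = 31.
|A ∖ B| = |A| − |A∩B| = 46 − 31 = 15.00.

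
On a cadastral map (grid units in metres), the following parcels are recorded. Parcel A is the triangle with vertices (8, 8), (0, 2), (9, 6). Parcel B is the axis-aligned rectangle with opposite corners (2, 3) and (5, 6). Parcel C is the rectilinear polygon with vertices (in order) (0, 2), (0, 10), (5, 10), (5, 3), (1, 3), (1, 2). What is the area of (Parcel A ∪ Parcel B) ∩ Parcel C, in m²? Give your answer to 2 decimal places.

9.32

|Parcel A ∪ Parcel B| = 16.8056.
|(Parcel A ∪ Parcel B) ∩ Parcel C| = 9.32.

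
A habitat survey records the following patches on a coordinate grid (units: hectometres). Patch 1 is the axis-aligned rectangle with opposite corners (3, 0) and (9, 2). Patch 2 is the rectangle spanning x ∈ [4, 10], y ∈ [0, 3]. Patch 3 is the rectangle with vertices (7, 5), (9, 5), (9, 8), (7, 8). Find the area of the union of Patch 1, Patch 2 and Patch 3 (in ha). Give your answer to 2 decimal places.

By inclusion–exclusion:
Individual areas: |Patch 1| = 12, |Patch 2| = 18, |Patch 3| = 6.
|Patch 1∩Patch 2|: x∈[4,9], y∈[0,2] → 5·2 = 10.
|Patch 1∩Patch 3| = 0 (no overlap).
|Patch 2∩Patch 3| = 0 (no overlap).
|Patch 1∩Patch 2∩Patch 3| = 0.
|Patch 1 ∪ Patch 2 ∪ Patch 3| = 36 − 10 + 0 = 26.00.

26.00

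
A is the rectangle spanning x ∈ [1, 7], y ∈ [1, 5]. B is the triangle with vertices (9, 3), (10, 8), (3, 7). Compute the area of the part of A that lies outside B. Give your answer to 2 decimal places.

|A| = 24, |A∩B| = 0.3333.
|A ∖ B| = |A| − |A∩B| = 24 − 0.3333 = 23.67.

23.67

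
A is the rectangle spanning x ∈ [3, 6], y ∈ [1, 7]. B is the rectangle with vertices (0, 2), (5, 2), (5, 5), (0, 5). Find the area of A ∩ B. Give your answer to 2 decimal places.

6.00

|A∩B|: x∈[3,5], y∈[2,5] → 2·3 = 6.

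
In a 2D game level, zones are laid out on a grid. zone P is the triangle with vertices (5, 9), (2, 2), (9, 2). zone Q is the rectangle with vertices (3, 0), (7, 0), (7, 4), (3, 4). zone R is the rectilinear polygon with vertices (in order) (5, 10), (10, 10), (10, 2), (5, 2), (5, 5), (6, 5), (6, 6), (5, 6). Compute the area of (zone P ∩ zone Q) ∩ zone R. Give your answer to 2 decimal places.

4.00

The region (zone P ∩ zone Q) ∩ zone R is the polygon with vertices (7,4), (7,2), (5,2), (5,4).
By the shoelace formula its area is 4.00.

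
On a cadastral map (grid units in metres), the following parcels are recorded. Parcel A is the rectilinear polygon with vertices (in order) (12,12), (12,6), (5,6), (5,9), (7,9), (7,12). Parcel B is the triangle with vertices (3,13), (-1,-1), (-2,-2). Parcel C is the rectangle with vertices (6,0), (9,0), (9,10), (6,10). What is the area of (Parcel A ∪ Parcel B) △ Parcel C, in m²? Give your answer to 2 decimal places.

49.00

|Parcel A ∪ Parcel B| = 41.
|(Parcel A ∪ Parcel B) ∩ Parcel C| = 11.
|(Parcel A ∪ Parcel B) △ Parcel C| = 41 + 30 − 22 = 49.00.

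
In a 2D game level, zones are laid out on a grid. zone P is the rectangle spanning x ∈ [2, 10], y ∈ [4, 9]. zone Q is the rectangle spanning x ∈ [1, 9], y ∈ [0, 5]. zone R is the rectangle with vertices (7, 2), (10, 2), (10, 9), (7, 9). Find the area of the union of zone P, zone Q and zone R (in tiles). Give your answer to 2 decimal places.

75.00

By inclusion–exclusion:
Individual areas: |zone P| = 40, |zone Q| = 40, |zone R| = 21.
|zone P∩zone Q|: x∈[2,9], y∈[4,5] → 7·1 = 7.
|zone P∩zone R|: x∈[7,10], y∈[4,9] → 3·5 = 15.
|zone Q∩zone R|: x∈[7,9], y∈[2,5] → 2·3 = 6.
|zone P∩zone Q∩zone R| = 2.
|zone P ∪ zone Q ∪ zone R| = 101 − 28 + 2 = 75.00.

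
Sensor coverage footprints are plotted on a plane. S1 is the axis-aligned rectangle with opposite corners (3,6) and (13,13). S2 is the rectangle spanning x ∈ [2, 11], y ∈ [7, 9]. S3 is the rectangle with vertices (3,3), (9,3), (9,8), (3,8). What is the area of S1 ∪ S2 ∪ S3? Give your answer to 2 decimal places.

90.00

By inclusion–exclusion:
Individual areas: |S1| = 70, |S2| = 18, |S3| = 30.
|S1∩S2|: x∈[3,11], y∈[7,9] → 8·2 = 16.
|S1∩S3|: x∈[3,9], y∈[6,8] → 6·2 = 12.
|S2∩S3|: x∈[3,9], y∈[7,8] → 6·1 = 6.
|S1∩S2∩S3| = 6.
|S1 ∪ S2 ∪ S3| = 118 − 34 + 6 = 90.00.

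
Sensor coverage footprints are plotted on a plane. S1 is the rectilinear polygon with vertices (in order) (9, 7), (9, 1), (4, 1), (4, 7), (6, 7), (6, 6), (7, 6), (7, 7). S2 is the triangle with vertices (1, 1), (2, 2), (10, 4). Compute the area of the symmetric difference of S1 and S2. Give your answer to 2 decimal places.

29.08

|S1| = 29, |S2| = 3, |S1∩S2| = 1.4583.
|S1 △ S2| = |S1| + |S2| − 2·|S1∩S2| = 29 + 3 − 2.9167 = 29.08.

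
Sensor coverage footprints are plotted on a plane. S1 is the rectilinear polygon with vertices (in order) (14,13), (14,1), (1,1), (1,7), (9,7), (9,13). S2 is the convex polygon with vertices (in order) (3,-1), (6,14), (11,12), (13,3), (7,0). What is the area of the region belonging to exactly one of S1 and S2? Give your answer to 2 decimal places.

|S1| = 108, |S2| = 92.5, |S1∩S2| = 61.8.
|S1 △ S2| = |S1| + |S2| − 2·|S1∩S2| = 108 + 92.5 − 123.6 = 76.90.

76.90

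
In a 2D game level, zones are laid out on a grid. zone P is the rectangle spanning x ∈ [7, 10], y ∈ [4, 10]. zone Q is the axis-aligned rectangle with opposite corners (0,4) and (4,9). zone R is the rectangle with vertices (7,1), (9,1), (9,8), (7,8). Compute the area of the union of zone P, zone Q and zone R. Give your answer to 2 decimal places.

44.00

By inclusion–exclusion:
Individual areas: |zone P| = 18, |zone Q| = 20, |zone R| = 14.
|zone P∩zone Q| = 0 (no overlap).
|zone P∩zone R|: x∈[7,9], y∈[4,8] → 2·4 = 8.
|zone Q∩zone R| = 0 (no overlap).
|zone P∩zone Q∩zone R| = 0.
|zone P ∪ zone Q ∪ zone R| = 52 − 8 + 0 = 44.00.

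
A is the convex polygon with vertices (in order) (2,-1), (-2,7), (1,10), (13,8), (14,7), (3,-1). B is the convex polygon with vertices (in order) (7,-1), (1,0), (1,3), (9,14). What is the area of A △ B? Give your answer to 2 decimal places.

65.00

|A| = 97, |B| = 58, |A∩B| = 44.9989.
|A △ B| = |A| + |B| − 2·|A∩B| = 97 + 58 − 89.9978 = 65.00.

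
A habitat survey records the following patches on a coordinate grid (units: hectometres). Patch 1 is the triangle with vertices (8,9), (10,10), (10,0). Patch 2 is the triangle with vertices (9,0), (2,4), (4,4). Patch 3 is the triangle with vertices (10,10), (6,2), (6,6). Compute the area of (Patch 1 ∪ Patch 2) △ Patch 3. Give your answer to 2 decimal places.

|Patch 1 ∪ Patch 2| = 14.
|(Patch 1 ∪ Patch 2) ∩ Patch 3| = 1.4272.
|(Patch 1 ∪ Patch 2) △ Patch 3| = 14 + 8 − 2.8543 = 19.15.

19.15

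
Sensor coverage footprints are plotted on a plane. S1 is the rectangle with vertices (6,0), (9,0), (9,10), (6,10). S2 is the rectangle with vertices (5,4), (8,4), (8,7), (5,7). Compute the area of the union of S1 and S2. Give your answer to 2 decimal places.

By inclusion–exclusion:
Individual areas: |S1| = 30, |S2| = 9.
|S1∩S2|: x∈[6,8], y∈[4,7] → 2·3 = 6.
|S1 ∪ S2| = 39 − 6 = 33.00.

33.00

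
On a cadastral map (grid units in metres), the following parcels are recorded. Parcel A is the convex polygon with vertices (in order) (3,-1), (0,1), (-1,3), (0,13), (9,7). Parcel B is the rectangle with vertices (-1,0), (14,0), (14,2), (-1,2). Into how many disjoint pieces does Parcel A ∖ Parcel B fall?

Parcel A ∖ Parcel B splits into 2 disjoint pieces (area 1.125, area 68.375).

2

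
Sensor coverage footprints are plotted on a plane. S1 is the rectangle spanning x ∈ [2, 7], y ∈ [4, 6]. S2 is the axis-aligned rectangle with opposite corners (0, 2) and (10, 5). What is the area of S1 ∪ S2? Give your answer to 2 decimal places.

By inclusion–exclusion:
Individual areas: |S1| = 10, |S2| = 30.
|S1∩S2|: x∈[2,7], y∈[4,5] → 5·1 = 5.
|S1 ∪ S2| = 40 − 5 = 35.00.

35.00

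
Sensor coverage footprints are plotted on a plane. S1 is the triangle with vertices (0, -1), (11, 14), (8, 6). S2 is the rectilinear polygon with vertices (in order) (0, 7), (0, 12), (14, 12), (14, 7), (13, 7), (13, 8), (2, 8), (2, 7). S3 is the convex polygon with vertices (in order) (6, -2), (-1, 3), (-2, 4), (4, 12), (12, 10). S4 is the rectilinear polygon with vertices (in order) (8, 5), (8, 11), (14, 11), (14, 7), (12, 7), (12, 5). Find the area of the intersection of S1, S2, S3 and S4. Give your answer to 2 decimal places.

The intersection is the polygon with vertices (8,8), (8,9.909), (8.676,10.831), (9.714,10.571), (8.75,8).
By the shoelace formula its area is 3.17.

3.17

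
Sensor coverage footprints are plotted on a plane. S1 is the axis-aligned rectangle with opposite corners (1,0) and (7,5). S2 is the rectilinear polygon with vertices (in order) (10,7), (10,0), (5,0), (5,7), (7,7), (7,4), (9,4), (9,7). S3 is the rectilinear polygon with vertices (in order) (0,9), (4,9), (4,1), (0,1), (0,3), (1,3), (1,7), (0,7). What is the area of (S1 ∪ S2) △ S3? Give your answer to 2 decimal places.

|S1 ∪ S2| = 49.
|(S1 ∪ S2) ∩ S3| = 12.
|(S1 ∪ S2) △ S3| = 49 + 28 − 24 = 53.00.

53.00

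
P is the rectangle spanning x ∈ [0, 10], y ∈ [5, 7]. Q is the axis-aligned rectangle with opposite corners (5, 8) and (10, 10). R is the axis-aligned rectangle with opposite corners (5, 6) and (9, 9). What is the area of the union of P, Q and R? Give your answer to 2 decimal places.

34.00

By inclusion–exclusion:
Individual areas: |P| = 20, |Q| = 10, |R| = 12.
|P∩Q| = 0 (no overlap).
|P∩R|: x∈[5,9], y∈[6,7] → 4·1 = 4.
|Q∩R|: x∈[5,9], y∈[8,9] → 4·1 = 4.
|P∩Q∩R| = 0.
|P ∪ Q ∪ R| = 42 − 8 + 0 = 34.00.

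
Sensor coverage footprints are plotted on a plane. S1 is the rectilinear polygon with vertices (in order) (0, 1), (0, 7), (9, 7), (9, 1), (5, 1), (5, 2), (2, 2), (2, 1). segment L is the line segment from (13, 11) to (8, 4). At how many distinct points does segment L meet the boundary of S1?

1

The segment meets the boundary at (9,5.4).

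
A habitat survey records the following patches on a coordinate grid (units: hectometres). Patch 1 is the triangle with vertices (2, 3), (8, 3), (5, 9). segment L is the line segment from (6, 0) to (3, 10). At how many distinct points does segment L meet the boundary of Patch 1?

The segment meets the boundary at (5.1,3), (3.938,6.875).

2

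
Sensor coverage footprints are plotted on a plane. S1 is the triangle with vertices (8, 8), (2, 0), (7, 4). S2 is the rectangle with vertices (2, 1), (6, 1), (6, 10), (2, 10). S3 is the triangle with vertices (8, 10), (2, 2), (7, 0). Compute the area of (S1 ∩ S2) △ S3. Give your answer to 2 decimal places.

|S1 ∩ S2| = 4.0167.
|(S1 ∩ S2) ∩ S3| = 3.7538.
|(S1 ∩ S2) △ S3| = 4.0167 + 26 − 7.5077 = 22.51.

22.51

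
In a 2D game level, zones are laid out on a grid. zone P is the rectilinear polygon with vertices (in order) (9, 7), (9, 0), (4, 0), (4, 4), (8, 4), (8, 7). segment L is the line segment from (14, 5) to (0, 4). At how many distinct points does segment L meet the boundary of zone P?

2

The segment meets the boundary at (8,4.571), (9,4.643).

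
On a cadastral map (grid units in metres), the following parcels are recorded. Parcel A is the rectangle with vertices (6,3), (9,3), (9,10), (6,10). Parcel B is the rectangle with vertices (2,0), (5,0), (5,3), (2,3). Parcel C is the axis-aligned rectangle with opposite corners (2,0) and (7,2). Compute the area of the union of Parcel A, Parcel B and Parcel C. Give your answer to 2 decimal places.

By inclusion–exclusion:
Individual areas: |Parcel A| = 21, |Parcel B| = 9, |Parcel C| = 10.
|Parcel A∩Parcel B| = 0 (no overlap).
|Parcel A∩Parcel C| = 0 (no overlap).
|Parcel B∩Parcel C|: x∈[2,5], y∈[0,2] → 3·2 = 6.
|Parcel A∩Parcel B∩Parcel C| = 0.
|Parcel A ∪ Parcel B ∪ Parcel C| = 40 − 6 + 0 = 34.00.

34.00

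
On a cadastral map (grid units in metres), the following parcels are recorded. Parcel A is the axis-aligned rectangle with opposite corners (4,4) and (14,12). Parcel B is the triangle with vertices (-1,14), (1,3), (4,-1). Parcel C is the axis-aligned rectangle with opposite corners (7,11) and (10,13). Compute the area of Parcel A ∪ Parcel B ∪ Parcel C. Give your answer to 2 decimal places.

95.50

By inclusion–exclusion:
Individual areas: |Parcel A| = 80, |Parcel B| = 12.5, |Parcel C| = 6.
|Parcel A∩Parcel B| = 0.
|Parcel A∩Parcel C|: x∈[7,10], y∈[11,12] → 3·1 = 3.
|Parcel B∩Parcel C| = 0.
|Parcel A∩Parcel B∩Parcel C| = 0.
|Parcel A ∪ Parcel B ∪ Parcel C| = 98.5 − 3 + 0 = 95.50.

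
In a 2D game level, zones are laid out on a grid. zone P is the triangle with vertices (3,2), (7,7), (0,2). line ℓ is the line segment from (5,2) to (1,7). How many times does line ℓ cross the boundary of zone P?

The segment meets the boundary at (4,3.25), (3.182,4.273).

2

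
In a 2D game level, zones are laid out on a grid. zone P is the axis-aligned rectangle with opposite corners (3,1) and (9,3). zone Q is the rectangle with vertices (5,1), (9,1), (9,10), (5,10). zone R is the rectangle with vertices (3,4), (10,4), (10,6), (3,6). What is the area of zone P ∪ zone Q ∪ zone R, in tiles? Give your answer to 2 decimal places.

By inclusion–exclusion:
Individual areas: |zone P| = 12, |zone Q| = 36, |zone R| = 14.
|zone P∩zone Q|: x∈[5,9], y∈[1,3] → 4·2 = 8.
|zone P∩zone R| = 0 (no overlap).
|zone Q∩zone R|: x∈[5,9], y∈[4,6] → 4·2 = 8.
|zone P∩zone Q∩zone R| = 0.
|zone P ∪ zone Q ∪ zone R| = 62 − 16 + 0 = 46.00.

46.00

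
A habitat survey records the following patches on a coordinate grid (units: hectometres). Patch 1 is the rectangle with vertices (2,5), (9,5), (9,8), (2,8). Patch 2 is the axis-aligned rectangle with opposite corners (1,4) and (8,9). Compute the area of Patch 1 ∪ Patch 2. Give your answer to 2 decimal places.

38.00

By inclusion–exclusion:
Individual areas: |Patch 1| = 21, |Patch 2| = 35.
|Patch 1∩Patch 2|: x∈[2,8], y∈[5,8] → 6·3 = 18.
|Patch 1 ∪ Patch 2| = 56 − 18 = 38.00.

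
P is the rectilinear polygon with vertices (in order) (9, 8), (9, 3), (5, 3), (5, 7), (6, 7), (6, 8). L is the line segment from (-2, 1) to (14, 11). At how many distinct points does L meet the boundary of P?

The segment meets the boundary at (9,7.875), (5,5.375).

2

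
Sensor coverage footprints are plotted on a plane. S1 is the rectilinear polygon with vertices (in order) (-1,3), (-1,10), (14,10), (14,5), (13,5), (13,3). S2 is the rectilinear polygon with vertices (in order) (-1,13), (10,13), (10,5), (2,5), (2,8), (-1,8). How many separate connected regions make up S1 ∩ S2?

S1 ∩ S2 is a single connected region.

1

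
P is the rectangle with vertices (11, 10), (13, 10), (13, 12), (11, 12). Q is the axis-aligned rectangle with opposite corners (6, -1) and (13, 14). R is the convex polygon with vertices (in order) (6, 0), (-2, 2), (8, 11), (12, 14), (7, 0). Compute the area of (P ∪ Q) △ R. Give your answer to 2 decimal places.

106.60

|P ∪ Q| = 105.
|(P ∪ Q) ∩ R| = 35.2.
|(P ∪ Q) △ R| = 105 + 72 − 70.4 = 106.60.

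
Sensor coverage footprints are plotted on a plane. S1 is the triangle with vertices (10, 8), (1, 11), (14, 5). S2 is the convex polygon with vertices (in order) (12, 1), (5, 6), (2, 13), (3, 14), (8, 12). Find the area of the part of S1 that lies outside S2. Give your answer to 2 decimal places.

3.07

|S1| = 7.5, |S1∩S2| = 4.4314.
|S1 ∖ S2| = |S1| − |S1∩S2| = 7.5 − 4.4314 = 3.07.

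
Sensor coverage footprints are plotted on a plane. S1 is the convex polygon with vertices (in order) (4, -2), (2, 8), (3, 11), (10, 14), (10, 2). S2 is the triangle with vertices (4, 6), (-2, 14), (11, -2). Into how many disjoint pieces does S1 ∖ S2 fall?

2

S1 ∖ S2 splits into 2 disjoint pieces (area 26.2996, area 61.8855).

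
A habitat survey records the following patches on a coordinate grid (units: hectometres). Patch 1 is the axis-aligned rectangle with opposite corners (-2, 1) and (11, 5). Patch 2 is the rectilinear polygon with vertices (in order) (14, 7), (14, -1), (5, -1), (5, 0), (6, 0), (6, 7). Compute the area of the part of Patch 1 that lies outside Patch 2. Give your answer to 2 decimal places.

32.00

|Patch 1| = 52, |Patch 1∩Patch 2| = 20.
|Patch 1 ∖ Patch 2| = |Patch 1| − |Patch 1∩Patch 2| = 52 − 20 = 32.00.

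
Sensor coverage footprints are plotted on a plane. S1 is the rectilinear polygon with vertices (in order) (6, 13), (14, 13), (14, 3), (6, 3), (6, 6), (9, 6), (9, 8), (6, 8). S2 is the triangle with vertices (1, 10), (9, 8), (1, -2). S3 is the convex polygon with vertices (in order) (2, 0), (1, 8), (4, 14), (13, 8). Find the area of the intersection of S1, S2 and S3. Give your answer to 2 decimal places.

2.35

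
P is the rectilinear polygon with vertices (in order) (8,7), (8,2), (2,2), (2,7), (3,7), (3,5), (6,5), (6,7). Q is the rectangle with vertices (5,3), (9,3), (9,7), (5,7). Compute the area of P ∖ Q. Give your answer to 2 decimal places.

14.00

|P| = 24, |P∩Q| = 10.
|P ∖ Q| = |P| − |P∩Q| = 24 − 10 = 14.00.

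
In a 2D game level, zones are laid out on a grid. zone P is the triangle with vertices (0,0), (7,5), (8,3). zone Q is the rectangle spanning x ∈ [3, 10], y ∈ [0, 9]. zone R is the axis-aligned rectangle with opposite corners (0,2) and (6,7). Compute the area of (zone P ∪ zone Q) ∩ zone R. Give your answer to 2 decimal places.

The region (zone P ∪ zone Q) ∩ zone R is the polygon with vertices (3,7), (6,7), (6,2), (2.8,2), (3,2.143).
By the shoelace formula its area is 15.01.

15.01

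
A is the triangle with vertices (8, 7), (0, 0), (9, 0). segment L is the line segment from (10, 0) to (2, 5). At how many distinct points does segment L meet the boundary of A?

2

The segment meets the boundary at (4.167,3.646), (8.902,0.686).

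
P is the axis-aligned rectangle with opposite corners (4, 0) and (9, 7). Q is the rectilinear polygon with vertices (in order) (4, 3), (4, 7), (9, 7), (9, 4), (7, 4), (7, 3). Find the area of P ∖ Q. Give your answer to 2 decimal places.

|P| = 35, |P∩Q| = 18.
|P ∖ Q| = |P| − |P∩Q| = 35 − 18 = 17.00.

17.00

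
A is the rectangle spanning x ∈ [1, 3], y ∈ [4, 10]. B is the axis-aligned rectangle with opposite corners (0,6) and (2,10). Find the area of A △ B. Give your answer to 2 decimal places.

12.00

|A∩B|: x∈[1,2], y∈[6,10] → 1·4 = 4.
|A △ B| = |A| + |B| − 2·|A∩B| = 12 + 8 − 8 = 12.00.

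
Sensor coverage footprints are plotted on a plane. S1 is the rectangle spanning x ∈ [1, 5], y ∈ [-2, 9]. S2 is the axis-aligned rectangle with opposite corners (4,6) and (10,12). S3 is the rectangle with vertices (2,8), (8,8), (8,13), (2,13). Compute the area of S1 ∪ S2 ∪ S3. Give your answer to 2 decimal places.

By inclusion–exclusion:
Individual areas: |S1| = 44, |S2| = 36, |S3| = 30.
|S1∩S2|: x∈[4,5], y∈[6,9] → 1·3 = 3.
|S1∩S3|: x∈[2,5], y∈[8,9] → 3·1 = 3.
|S2∩S3|: x∈[4,8], y∈[8,12] → 4·4 = 16.
|S1∩S2∩S3| = 1.
|S1 ∪ S2 ∪ S3| = 110 − 22 + 1 = 89.00.

89.00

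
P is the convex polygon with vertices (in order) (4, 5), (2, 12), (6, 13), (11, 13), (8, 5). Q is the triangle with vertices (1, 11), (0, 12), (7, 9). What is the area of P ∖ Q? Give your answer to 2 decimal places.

|P| = 51, |P∩Q| = 1.0294.
|P ∖ Q| = |P| − |P∩Q| = 51 − 1.0294 = 49.97.

49.97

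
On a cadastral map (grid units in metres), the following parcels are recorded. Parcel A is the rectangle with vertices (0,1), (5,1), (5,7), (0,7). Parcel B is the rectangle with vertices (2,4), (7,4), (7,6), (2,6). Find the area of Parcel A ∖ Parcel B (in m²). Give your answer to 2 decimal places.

24.00

|Parcel A∩Parcel B|: x∈[2,5], y∈[4,6] → 3·2 = 6.
|Parcel A| = 30.
|Parcel A ∖ Parcel B| = |Parcel A| − |Parcel A∩Parcel B| = 30 − 6 = 24.00.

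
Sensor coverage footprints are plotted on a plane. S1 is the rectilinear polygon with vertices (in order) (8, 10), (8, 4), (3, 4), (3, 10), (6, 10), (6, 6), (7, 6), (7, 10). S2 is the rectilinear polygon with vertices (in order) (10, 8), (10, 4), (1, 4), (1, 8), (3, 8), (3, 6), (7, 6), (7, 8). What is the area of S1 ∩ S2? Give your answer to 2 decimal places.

12.00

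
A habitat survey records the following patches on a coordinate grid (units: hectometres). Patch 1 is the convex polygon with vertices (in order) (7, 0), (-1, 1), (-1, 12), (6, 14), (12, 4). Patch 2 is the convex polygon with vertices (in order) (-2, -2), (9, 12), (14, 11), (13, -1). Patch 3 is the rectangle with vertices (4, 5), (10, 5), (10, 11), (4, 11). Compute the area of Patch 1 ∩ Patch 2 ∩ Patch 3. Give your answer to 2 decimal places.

20.73

The intersection is the polygon with vertices (7.979,10.701), (10,7.333), (10,5), (4,5), (4,5.636).
By the shoelace formula its area is 20.73.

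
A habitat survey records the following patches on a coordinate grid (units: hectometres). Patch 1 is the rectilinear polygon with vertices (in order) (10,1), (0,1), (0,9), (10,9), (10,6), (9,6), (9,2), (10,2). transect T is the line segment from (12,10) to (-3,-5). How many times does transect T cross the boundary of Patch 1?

2

The segment meets the boundary at (3,1), (10,8).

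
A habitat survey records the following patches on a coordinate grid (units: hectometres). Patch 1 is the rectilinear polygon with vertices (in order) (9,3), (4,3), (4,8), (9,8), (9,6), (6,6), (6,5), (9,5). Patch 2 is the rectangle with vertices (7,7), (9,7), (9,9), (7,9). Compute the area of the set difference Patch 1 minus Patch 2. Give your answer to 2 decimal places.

20.00

|Patch 1| = 22, |Patch 1∩Patch 2| = 2.
|Patch 1 ∖ Patch 2| = |Patch 1| − |Patch 1∩Patch 2| = 22 − 2 = 20.00.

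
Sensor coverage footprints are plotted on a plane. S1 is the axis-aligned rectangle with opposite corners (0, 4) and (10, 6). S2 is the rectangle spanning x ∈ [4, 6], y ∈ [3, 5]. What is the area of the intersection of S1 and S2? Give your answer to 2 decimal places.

2.00

|S1∩S2|: x∈[4,6], y∈[4,5] → 2·1 = 2.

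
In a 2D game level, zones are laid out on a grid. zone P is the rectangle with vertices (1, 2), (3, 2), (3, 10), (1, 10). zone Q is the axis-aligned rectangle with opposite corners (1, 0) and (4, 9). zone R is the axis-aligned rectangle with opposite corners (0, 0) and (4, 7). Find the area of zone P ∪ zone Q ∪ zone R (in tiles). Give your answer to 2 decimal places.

36.00

By inclusion–exclusion:
Individual areas: |zone P| = 16, |zone Q| = 27, |zone R| = 28.
|zone P∩zone Q|: x∈[1,3], y∈[2,9] → 2·7 = 14.
|zone P∩zone R|: x∈[1,3], y∈[2,7] → 2·5 = 10.
|zone Q∩zone R|: x∈[1,4], y∈[0,7] → 3·7 = 21.
|zone P∩zone Q∩zone R| = 10.
|zone P ∪ zone Q ∪ zone R| = 71 − 45 + 10 = 36.00.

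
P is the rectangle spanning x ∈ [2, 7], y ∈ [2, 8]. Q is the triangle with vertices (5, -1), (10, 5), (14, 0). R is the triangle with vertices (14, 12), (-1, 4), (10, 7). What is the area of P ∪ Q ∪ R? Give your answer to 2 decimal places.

68.90

By inclusion–exclusion:
Individual areas: |P| = 30, |Q| = 24.5, |R| = 21.5.
|P∩Q| = 0.
|P∩R| = 7.1.
|Q∩R| = 0.
|P∩Q∩R| = 0.
|P ∪ Q ∪ R| = 76 − 7.1 + 0 = 68.90.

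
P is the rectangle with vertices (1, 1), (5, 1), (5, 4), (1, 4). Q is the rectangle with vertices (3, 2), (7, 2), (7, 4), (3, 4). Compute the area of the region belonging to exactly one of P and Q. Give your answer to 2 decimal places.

|P∩Q|: x∈[3,5], y∈[2,4] → 2·2 = 4.
|P △ Q| = |P| + |Q| − 2·|P∩Q| = 12 + 8 − 8 = 12.00.

12.00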